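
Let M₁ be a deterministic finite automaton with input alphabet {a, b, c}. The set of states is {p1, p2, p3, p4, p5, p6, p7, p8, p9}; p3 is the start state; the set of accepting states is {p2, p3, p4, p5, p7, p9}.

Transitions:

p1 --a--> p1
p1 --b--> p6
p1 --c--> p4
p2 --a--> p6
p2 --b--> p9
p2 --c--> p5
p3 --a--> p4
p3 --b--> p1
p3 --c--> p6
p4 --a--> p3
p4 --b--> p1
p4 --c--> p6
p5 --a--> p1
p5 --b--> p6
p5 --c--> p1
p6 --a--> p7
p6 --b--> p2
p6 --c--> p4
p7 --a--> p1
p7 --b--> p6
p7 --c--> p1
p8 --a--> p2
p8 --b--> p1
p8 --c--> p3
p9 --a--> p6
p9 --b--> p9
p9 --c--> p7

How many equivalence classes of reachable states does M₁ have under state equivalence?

5

Reachable states from the start: {p1,p2,p3,p4,p5,p6,p7,p9}. Unreachable: {p8} — drop them.
P0 = {p2,p3,p4,p5,p7,p9} | {p1,p6}.
On input a, block {p2,p3,p4,p5,p7,p9} splits into {p2,p5,p7,p9} and {p3,p4}.
Split {p2,p5,p7,p9} by δ(·,b) → {p2,p9} and {p5,p7}.
On input a, block {p1,p6} splits into {p1} and {p6}.
No further refinement is possible. Final partition (5 blocks): {p2,p9} | {p1} | {p3,p4} | {p5,p7} | {p6}.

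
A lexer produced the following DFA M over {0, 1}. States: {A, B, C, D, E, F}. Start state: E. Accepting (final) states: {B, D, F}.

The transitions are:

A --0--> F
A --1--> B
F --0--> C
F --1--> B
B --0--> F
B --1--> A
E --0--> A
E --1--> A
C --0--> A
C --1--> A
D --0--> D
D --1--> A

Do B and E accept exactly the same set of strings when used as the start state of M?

States {D} cannot be reached from the start state, so discard them.
Initial partition by acceptance: {B,F} | {A,C,E}.
Refine {B,F} on symbol 0: members go to different blocks, giving {B} and {F}.
Refine {A,C,E} on symbol 0: members go to different blocks, giving {C,E} and {A}.
The partition is now stable with 4 blocks: {B} | {C,E} | {F} | {A}.
B and E end up in different blocks, so they are distinguishable. For instance, the string 'ε' is accepted from only B.

No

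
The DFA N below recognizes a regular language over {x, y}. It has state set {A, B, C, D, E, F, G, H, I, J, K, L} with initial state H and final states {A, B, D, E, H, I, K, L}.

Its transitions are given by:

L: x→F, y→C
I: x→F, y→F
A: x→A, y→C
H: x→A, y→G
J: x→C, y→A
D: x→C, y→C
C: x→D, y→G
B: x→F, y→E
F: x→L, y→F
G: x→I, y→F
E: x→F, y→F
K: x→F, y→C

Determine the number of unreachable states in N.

4

BFS from H reaches {A, C, D, F, G, H, I, L}; the 4 state(s) B, E, J, K are never visited.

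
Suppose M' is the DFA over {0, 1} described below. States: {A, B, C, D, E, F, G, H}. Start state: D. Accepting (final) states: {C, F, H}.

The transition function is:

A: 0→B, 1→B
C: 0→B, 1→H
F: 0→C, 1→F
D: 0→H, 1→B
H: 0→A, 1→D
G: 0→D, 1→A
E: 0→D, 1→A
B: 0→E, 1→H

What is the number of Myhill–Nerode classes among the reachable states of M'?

5

First remove the unreachable states {C,F,G}; 5 states remain.
Start with accepting vs non-accepting: {H} | {A,B,D,E}.
Split {A,B,D,E} by δ(·,0) → {A,B,E} and {D}.
On input 0, block {A,B,E} splits into {A,B} and {E}.
On input 0, block {A,B} splits into {A} and {B}.
No further refinement is possible. Final partition (5 blocks): {H} | {A} | {D} | {E} | {B}.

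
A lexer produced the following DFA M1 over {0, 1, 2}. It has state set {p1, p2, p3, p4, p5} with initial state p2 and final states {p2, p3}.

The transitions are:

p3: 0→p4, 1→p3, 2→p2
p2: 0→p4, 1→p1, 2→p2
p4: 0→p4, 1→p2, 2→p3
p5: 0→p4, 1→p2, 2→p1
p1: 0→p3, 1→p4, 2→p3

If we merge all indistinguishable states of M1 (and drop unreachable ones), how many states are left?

4

First remove the unreachable states {p5}; 4 states remain.
P0 = {p2,p3} | {p1,p4}.
Split {p2,p3} by δ(·,1) → {p2} and {p3}.
On input 0, block {p1,p4} splits into {p1} and {p4}.
The partition is now stable with 4 blocks: {p2} | {p1} | {p3} | {p4}.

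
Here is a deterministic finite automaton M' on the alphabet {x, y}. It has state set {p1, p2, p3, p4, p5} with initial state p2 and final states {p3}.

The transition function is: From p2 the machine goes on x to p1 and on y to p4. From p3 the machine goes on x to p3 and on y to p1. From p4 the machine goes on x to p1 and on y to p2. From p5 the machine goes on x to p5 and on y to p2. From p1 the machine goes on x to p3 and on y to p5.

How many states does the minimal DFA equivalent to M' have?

Every state is reachable, so we keep all 5.
Initial partition by acceptance: {p3} | {p1,p2,p4,p5}.
On input x, block {p1,p2,p4,p5} splits into {p2,p4,p5} and {p1}.
Split {p2,p4,p5} by δ(·,x) → {p2,p4} and {p5}.
The partition is now stable with 4 blocks: {p3} | {p2,p4} | {p1} | {p5}.

4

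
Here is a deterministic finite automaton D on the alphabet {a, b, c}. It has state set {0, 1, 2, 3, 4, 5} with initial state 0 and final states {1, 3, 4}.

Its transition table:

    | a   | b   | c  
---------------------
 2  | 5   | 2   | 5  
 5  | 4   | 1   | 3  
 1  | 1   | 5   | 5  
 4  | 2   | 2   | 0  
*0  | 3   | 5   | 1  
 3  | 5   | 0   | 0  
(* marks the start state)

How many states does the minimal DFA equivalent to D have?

P0 = {1,3,4} | {0,2,5}.
Split {1,3,4} by δ(·,a) → {3,4} and {1}.
Split {0,2,5} by δ(·,a) → {0,5} and {2}.
On input a, block {3,4} splits into {3} and {4}.
On input a, block {0,5} splits into {0} and {5}.
No further refinement is possible. Final partition (6 blocks): {3} | {0} | {1} | {2} | {4} | {5}.

6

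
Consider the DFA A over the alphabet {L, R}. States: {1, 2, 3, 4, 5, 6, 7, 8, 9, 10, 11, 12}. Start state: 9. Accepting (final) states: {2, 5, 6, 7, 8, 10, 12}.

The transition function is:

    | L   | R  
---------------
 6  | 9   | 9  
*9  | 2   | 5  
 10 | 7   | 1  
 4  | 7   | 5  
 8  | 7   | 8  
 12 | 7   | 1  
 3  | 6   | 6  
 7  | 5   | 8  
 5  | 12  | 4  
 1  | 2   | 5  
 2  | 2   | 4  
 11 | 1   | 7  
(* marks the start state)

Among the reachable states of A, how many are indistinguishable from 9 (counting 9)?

2

Reachable states from the start: {1,2,4,5,7,8,9,12}. Unreachable: {3,6,10,11} — drop them.
Initial partition by acceptance: {2,5,7,8,12} | {1,4,9}.
Refine {2,5,7,8,12} on symbol R: members go to different blocks, giving {2,5,12} and {7,8}.
On input L, block {2,5,12} splits into {2,5} and {12}.
Split {2,5} by δ(·,L) → {2} and {5}.
Split {1,4,9} by δ(·,L) → {1,9} and {4}.
Refine {7,8} on symbol L: members go to different blocks, giving {7} and {8}.
Stable partition: {2} | {1,9} | {7} | {12} | {5} | {4} | {8} — 7 equivalence classes.
State 9 belongs to the block {1,9}, which has 2 states.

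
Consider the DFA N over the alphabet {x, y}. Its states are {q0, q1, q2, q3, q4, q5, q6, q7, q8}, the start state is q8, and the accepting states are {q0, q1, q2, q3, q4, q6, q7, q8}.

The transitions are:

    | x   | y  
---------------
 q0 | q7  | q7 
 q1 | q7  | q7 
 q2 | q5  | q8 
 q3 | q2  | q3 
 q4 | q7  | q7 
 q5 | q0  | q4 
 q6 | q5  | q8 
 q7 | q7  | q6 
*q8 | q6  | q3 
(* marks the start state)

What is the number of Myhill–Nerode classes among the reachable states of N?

5

States {q1} cannot be reached from the start state, so discard them.
P0 = {q0,q2,q3,q4,q6,q7,q8} | {q5}.
Refine {q0,q2,q3,q4,q6,q7,q8} on symbol x: members go to different blocks, giving {q0,q3,q4,q7,q8} and {q2,q6}.
On input x, block {q0,q3,q4,q7,q8} splits into {q0,q4,q7} and {q3,q8}.
On input y, block {q0,q4,q7} splits into {q0,q4} and {q7}.
No further refinement is possible. Final partition (5 blocks): {q0,q4} | {q5} | {q2,q6} | {q3,q8} | {q7}.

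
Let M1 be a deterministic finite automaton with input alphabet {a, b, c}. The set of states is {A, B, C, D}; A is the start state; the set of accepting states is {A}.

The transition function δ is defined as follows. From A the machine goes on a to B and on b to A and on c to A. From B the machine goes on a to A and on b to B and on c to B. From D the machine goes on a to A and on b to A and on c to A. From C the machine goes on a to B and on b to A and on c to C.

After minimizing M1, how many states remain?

Reachable states from the start: {A,B}. Unreachable: {C,D} — drop them.
Start with accepting vs non-accepting: {A} | {B}.
Stable partition: {A} | {B} — 2 equivalence classes.

2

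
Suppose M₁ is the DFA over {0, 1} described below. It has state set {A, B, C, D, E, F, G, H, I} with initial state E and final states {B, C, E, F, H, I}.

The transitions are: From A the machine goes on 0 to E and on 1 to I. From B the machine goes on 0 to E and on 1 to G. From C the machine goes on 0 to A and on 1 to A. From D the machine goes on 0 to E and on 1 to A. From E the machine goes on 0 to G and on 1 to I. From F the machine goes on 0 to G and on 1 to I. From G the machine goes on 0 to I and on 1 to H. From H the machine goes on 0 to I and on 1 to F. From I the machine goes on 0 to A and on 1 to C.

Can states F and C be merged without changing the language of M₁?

Reachable states from the start: {A,C,E,F,G,H,I}. Unreachable: {B,D} — drop them.
P0 = {C,E,F,H,I} | {A,G}.
On input 0, block {C,E,F,H,I} splits into {C,E,F,I} and {H}.
Split {C,E,F,I} by δ(·,1) → {E,F,I} and {C}.
Split {E,F,I} by δ(·,1) → {E,F} and {I}.
Split {A,G} by δ(·,0) → {A} and {G}.
No further refinement is possible. Final partition (6 blocks): {E,F} | {A} | {H} | {C} | {I} | {G}.
F and C end up in different blocks, so they are distinguishable. For instance, the string '1' is accepted from only F.

No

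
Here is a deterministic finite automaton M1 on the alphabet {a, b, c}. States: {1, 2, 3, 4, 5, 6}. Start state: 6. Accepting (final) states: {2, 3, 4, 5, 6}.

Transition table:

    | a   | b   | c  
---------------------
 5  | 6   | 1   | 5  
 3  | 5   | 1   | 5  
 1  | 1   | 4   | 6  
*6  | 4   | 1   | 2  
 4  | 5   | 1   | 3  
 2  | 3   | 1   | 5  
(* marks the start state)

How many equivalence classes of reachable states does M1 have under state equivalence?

2

All states are reachable from the start state.
P0 = {2,3,4,5,6} | {1}.
No further refinement is possible. Final partition (2 blocks): {2,3,4,5,6} | {1}.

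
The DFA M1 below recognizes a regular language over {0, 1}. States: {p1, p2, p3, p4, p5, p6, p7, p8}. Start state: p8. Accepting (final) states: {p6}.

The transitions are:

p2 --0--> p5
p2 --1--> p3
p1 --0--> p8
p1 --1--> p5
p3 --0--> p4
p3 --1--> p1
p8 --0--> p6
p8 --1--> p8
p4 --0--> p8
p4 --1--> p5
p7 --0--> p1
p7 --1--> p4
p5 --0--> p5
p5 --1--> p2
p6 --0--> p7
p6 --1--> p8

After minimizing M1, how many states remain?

Every state is reachable, so we keep all 8.
Initial partition by acceptance: {p6} | {p1,p2,p3,p4,p5,p7,p8}.
Refine {p1,p2,p3,p4,p5,p7,p8} on symbol 0: members go to different blocks, giving {p1,p2,p3,p4,p5,p7} and {p8}.
Refine {p1,p2,p3,p4,p5,p7} on symbol 0: members go to different blocks, giving {p2,p3,p5,p7} and {p1,p4}.
Refine {p2,p3,p5,p7} on symbol 0: members go to different blocks, giving {p2,p5} and {p3,p7}.
On input 1, block {p2,p5} splits into {p2} and {p5}.
The partition is now stable with 6 blocks: {p6} | {p2} | {p8} | {p1,p4} | {p3,p7} | {p5}.

6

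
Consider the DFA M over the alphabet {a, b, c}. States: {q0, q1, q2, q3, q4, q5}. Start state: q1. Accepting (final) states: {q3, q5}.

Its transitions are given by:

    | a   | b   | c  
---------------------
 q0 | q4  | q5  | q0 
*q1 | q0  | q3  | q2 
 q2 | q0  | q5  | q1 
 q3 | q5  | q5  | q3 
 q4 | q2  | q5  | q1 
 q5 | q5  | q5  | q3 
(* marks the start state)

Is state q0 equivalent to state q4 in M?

All states are reachable from the start state.
Initial partition by acceptance: {q3,q5} | {q0,q1,q2,q4}.
The partition is now stable with 2 blocks: {q3,q5} | {q0,q1,q2,q4}.
q0 and q4 lie in the same block of the stable partition, so they are equivalent — no string distinguishes them.

Yes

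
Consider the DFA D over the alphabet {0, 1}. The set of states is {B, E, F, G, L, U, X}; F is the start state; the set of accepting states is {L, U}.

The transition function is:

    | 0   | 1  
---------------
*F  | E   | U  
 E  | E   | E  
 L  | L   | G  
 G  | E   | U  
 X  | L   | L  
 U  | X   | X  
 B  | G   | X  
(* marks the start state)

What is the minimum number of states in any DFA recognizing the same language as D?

5

Reachable states from the start: {E,F,G,L,U,X}. Unreachable: {B} — drop them.
P0 = {L,U} | {E,F,G,X}.
Split {L,U} by δ(·,0) → {L} and {U}.
On input 0, block {E,F,G,X} splits into {E,F,G} and {X}.
Split {E,F,G} by δ(·,1) → {F,G} and {E}.
Stable partition: {L} | {F,G} | {U} | {X} | {E} — 5 equivalence classes.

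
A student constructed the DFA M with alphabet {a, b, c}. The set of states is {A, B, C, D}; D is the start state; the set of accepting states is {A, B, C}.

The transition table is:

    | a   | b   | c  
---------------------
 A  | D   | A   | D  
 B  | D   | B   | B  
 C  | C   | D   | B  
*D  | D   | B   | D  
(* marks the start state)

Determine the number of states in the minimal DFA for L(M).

Reachable states from the start: {B,D}. Unreachable: {A,C} — drop them.
Initial partition by acceptance: {B} | {D}.
The partition is now stable with 2 blocks: {B} | {D}.

2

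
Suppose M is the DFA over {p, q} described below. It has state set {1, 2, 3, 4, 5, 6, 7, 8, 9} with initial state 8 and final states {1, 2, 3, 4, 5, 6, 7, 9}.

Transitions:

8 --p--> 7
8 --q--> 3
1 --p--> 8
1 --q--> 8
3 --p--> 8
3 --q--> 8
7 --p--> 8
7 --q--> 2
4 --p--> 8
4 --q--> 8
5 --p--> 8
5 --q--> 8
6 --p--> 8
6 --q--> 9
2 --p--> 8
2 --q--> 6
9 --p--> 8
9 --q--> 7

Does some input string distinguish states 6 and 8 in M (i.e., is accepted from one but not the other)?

Reachable states from the start: {2,3,6,7,8,9}. Unreachable: {1,4,5} — drop them.
Initial partition by acceptance: {2,3,6,7,9} | {8}.
On input q, block {2,3,6,7,9} splits into {2,6,7,9} and {3}.
Stable partition: {2,6,7,9} | {8} | {3} — 3 equivalence classes.
6 and 8 end up in different blocks, so they are distinguishable. For instance, the string 'ε' is accepted from only 6.

Yes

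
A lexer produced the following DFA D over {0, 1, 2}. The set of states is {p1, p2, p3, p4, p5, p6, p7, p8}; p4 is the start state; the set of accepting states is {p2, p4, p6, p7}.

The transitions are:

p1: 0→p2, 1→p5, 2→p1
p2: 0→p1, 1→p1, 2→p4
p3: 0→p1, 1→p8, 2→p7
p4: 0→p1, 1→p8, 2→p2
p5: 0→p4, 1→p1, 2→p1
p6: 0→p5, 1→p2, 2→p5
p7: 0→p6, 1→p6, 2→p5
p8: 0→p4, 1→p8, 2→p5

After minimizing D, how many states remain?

States {p3,p6,p7} cannot be reached from the start state, so discard them.
Start with accepting vs non-accepting: {p2,p4} | {p1,p5,p8}.
No further refinement is possible. Final partition (2 blocks): {p2,p4} | {p1,p5,p8}.

2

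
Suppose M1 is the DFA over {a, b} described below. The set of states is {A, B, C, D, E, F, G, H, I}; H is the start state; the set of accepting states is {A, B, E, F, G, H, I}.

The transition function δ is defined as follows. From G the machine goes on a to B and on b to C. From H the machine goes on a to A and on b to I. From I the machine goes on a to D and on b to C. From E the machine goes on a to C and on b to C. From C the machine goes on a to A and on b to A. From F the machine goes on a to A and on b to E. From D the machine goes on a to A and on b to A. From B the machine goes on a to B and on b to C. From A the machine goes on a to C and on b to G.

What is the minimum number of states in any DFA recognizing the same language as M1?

States {E,F} cannot be reached from the start state, so discard them.
P0 = {A,B,G,H,I} | {C,D}.
Split {A,B,G,H,I} by δ(·,a) → {B,G,H} and {A,I}.
Split {B,G,H} by δ(·,a) → {B,G} and {H}.
Split {A,I} by δ(·,b) → {A} and {I}.
The partition is now stable with 5 blocks: {B,G} | {C,D} | {A} | {H} | {I}.

5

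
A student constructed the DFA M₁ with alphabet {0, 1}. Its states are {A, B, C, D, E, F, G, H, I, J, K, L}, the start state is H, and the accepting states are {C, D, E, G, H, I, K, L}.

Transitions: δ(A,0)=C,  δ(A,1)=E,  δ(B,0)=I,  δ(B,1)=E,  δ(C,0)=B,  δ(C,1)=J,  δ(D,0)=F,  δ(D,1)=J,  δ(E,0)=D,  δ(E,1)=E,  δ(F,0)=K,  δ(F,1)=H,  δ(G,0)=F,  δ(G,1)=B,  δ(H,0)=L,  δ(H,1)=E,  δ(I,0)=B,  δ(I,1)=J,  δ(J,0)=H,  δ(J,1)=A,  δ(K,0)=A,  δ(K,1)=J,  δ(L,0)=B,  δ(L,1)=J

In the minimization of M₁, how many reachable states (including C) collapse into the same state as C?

States {G} cannot be reached from the start state, so discard them.
P0 = {C,D,E,H,I,K,L} | {A,B,F,J}.
On input 0, block {C,D,E,H,I,K,L} splits into {C,D,I,K,L} and {E,H}.
Split {A,B,F,J} by δ(·,0) → {A,B,F} and {J}.
Stable partition: {C,D,I,K,L} | {A,B,F} | {E,H} | {J} — 4 equivalence classes.
State C belongs to the block {C,D,I,K,L}, which has 5 states.

5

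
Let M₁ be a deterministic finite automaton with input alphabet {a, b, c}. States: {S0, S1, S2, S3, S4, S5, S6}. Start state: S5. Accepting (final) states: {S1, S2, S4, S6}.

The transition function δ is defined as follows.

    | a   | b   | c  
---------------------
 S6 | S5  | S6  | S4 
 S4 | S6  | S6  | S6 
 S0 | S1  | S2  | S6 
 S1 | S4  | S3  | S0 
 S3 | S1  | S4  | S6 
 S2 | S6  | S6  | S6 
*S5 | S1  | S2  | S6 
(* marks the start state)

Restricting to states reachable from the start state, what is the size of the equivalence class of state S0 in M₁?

3

All states are reachable from the start state.
Initial partition by acceptance: {S1,S2,S4,S6} | {S0,S3,S5}.
Refine {S1,S2,S4,S6} on symbol a: members go to different blocks, giving {S1,S2,S4} and {S6}.
On input a, block {S1,S2,S4} splits into {S2,S4} and {S1}.
No further refinement is possible. Final partition (4 blocks): {S2,S4} | {S0,S3,S5} | {S6} | {S1}.
The equivalence class containing S0 is {S0,S3,S5}, of size 3.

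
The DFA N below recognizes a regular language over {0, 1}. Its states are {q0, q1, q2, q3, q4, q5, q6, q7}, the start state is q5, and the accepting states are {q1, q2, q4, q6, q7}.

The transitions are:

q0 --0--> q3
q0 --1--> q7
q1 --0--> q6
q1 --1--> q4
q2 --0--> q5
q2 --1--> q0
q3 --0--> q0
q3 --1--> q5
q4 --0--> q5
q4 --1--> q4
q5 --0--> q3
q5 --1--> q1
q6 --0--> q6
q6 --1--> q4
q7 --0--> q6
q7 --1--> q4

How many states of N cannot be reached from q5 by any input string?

1

BFS from q5 reaches {q0, q1, q3, q4, q5, q6, q7}; the 1 state(s) q2 are never visited.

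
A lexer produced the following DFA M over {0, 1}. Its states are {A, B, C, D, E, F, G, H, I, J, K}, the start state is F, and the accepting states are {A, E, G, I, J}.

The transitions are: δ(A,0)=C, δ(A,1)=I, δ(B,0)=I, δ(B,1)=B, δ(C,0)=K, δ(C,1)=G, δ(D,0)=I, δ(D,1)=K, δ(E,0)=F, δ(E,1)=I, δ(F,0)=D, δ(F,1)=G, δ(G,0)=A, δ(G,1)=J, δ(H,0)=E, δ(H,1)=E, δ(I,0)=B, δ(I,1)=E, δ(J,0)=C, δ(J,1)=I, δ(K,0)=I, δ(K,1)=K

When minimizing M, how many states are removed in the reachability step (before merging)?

1

Starting at F and following transitions, the reachable set is {A, B, C, D, E, F, G, I, J, K}. That leaves H unreachable — 1 in total.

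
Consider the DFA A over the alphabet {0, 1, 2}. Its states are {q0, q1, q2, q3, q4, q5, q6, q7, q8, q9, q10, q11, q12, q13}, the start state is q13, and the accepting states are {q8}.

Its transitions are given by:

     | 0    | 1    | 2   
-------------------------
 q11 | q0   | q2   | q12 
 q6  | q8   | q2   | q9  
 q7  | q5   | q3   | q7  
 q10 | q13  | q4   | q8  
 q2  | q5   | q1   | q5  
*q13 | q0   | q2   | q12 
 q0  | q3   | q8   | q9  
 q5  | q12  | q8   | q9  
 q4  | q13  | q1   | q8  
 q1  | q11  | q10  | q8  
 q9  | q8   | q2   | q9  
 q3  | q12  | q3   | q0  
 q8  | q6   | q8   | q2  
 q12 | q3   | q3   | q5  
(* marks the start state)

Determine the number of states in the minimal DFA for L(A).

States {q7} cannot be reached from the start state, so discard them.
Start with accepting vs non-accepting: {q8} | {q0,q1,q2,q3,q4,q5,q6,q9,q10,q11,q12,q13}.
On input 0, block {q0,q1,q2,q3,q4,q5,q6,q9,q10,q11,q12,q13} splits into {q0,q1,q2,q3,q4,q5,q10,q11,q12,q13} and {q6,q9}.
Split {q0,q1,q2,q3,q4,q5,q10,q11,q12,q13} by δ(·,1) → {q1,q2,q3,q4,q10,q11,q12,q13} and {q0,q5}.
Refine {q1,q2,q3,q4,q10,q11,q12,q13} on symbol 0: members go to different blocks, giving {q1,q3,q4,q10,q12} and {q2,q11,q13}.
Refine {q1,q3,q4,q10,q12} on symbol 0: members go to different blocks, giving {q1,q4,q10} and {q3,q12}.
Split {q2,q11,q13} by δ(·,1) → {q11,q13} and {q2}.
The partition is now stable with 7 blocks: {q8} | {q1,q4,q10} | {q6,q9} | {q0,q5} | {q11,q13} | {q3,q12} | {q2}.

7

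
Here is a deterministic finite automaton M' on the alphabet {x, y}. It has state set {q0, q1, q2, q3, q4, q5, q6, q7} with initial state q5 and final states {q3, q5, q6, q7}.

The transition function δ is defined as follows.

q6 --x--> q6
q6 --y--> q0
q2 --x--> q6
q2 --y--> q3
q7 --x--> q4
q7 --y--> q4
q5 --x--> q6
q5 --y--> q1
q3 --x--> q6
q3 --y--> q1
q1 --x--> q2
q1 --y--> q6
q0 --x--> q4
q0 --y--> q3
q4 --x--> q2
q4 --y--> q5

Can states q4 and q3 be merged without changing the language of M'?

No

Reachable states from the start: {q0,q1,q2,q3,q4,q5,q6}. Unreachable: {q7} — drop them.
Start with accepting vs non-accepting: {q3,q5,q6} | {q0,q1,q2,q4}.
On input x, block {q0,q1,q2,q4} splits into {q0,q1,q4} and {q2}.
Refine {q0,q1,q4} on symbol x: members go to different blocks, giving {q1,q4} and {q0}.
Refine {q3,q5,q6} on symbol y: members go to different blocks, giving {q3,q5} and {q6}.
On input y, block {q1,q4} splits into {q1} and {q4}.
The partition is now stable with 6 blocks: {q3,q5} | {q1} | {q2} | {q0} | {q6} | {q4}.
q4 and q3 end up in different blocks, so they are distinguishable. For instance, the string 'ε' is accepted from only q3.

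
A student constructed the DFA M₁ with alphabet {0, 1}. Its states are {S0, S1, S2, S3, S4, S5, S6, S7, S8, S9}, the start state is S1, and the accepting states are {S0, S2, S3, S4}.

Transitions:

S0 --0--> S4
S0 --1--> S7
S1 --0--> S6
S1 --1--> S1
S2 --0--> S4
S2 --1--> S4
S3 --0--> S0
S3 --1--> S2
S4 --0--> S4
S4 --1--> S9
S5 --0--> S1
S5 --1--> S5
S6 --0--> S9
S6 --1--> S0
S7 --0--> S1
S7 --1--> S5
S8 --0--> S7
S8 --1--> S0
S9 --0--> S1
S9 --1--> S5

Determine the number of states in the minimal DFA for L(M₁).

4

Reachable states from the start: {S0,S1,S4,S5,S6,S7,S9}. Unreachable: {S2,S3,S8} — drop them.
P0 = {S0,S4} | {S1,S5,S6,S7,S9}.
Split {S1,S5,S6,S7,S9} by δ(·,1) → {S1,S5,S7,S9} and {S6}.
Refine {S1,S5,S7,S9} on symbol 0: members go to different blocks, giving {S5,S7,S9} and {S1}.
No further refinement is possible. Final partition (4 blocks): {S0,S4} | {S5,S7,S9} | {S6} | {S1}.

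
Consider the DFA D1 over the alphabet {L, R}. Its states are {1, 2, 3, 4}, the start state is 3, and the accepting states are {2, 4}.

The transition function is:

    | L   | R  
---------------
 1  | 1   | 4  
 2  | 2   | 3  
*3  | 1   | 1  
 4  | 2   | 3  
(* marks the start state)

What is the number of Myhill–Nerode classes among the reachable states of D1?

Initial partition by acceptance: {2,4} | {1,3}.
Refine {1,3} on symbol R: members go to different blocks, giving {1} and {3}.
No further refinement is possible. Final partition (3 blocks): {2,4} | {1} | {3}.

3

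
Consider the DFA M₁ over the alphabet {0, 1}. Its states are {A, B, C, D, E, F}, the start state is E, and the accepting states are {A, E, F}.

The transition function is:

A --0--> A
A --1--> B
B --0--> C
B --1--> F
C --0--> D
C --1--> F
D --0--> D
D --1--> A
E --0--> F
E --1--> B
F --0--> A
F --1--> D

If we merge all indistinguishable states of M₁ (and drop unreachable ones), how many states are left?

P0 = {A,E,F} | {B,C,D}.
No further refinement is possible. Final partition (2 blocks): {A,E,F} | {B,C,D}.

2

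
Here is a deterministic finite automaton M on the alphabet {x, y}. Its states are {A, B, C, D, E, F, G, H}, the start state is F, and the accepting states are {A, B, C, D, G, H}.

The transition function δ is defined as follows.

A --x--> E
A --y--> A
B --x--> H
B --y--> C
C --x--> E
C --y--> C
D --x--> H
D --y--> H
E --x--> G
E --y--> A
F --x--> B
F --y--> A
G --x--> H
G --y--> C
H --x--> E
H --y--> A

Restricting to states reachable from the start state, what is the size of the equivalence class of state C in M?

3

Reachable states from the start: {A,B,C,E,F,G,H}. Unreachable: {D} — drop them.
P0 = {A,B,C,G,H} | {E,F}.
On input x, block {A,B,C,G,H} splits into {A,C,H} and {B,G}.
No further refinement is possible. Final partition (3 blocks): {A,C,H} | {E,F} | {B,G}.
The equivalence class containing C is {A,C,H}, of size 3.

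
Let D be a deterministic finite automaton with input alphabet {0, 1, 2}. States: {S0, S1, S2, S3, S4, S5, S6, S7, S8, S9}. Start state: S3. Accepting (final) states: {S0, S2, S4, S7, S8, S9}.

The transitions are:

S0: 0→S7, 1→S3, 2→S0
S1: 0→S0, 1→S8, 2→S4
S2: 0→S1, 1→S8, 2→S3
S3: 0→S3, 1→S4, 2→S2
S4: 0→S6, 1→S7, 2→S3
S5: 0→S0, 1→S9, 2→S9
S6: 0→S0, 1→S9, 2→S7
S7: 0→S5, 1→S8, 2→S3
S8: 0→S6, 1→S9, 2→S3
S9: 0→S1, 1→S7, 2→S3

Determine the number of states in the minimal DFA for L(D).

4

Start with accepting vs non-accepting: {S0,S2,S4,S7,S8,S9} | {S1,S3,S5,S6}.
On input 0, block {S0,S2,S4,S7,S8,S9} splits into {S2,S4,S7,S8,S9} and {S0}.
Refine {S1,S3,S5,S6} on symbol 0: members go to different blocks, giving {S1,S5,S6} and {S3}.
No further refinement is possible. Final partition (4 blocks): {S2,S4,S7,S8,S9} | {S1,S5,S6} | {S0} | {S3}.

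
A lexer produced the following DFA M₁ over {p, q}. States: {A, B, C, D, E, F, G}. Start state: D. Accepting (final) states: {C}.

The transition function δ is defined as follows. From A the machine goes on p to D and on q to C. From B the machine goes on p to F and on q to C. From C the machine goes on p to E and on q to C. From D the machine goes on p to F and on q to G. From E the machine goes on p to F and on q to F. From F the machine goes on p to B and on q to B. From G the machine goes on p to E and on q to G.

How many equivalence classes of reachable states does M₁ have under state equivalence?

First remove the unreachable states {A}; 6 states remain.
Initial partition by acceptance: {C} | {B,D,E,F,G}.
Refine {B,D,E,F,G} on symbol q: members go to different blocks, giving {D,E,F,G} and {B}.
On input p, block {D,E,F,G} splits into {D,E,G} and {F}.
On input p, block {D,E,G} splits into {D,E} and {G}.
Split {D,E} by δ(·,q) → {D} and {E}.
The partition is now stable with 6 blocks: {C} | {D} | {B} | {F} | {G} | {E}.

6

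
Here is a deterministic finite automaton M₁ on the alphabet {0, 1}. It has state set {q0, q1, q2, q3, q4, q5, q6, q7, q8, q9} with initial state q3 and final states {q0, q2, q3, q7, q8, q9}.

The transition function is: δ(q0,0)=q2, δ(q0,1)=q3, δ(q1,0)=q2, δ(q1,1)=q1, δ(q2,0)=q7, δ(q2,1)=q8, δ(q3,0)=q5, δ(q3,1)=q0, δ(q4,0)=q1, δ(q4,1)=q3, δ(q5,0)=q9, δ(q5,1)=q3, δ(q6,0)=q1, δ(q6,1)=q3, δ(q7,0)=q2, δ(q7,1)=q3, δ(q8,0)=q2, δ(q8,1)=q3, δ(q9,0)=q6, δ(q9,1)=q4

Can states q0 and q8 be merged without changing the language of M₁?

Yes

All states are reachable from the start state.
Start with accepting vs non-accepting: {q0,q2,q3,q7,q8,q9} | {q1,q4,q5,q6}.
Split {q0,q2,q3,q7,q8,q9} by δ(·,0) → {q0,q2,q7,q8} and {q3,q9}.
Refine {q0,q2,q7,q8} on symbol 1: members go to different blocks, giving {q0,q7,q8} and {q2}.
Refine {q1,q4,q5,q6} on symbol 0: members go to different blocks, giving {q4,q6} and {q1} and {q5}.
Refine {q3,q9} on symbol 0: members go to different blocks, giving {q3} and {q9}.
Stable partition: {q0,q7,q8} | {q4,q6} | {q3} | {q2} | {q1} | {q5} | {q9} — 7 equivalence classes.
q0 and q8 lie in the same block of the stable partition, so they are equivalent — no string distinguishes them.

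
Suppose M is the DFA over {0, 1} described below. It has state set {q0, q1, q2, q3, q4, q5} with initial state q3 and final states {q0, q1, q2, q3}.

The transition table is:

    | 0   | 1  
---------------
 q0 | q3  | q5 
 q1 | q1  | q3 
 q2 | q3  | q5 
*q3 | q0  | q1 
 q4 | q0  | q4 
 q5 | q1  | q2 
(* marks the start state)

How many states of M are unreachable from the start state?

No path from q3 leads to q4; the other 5 states are all reachable.

1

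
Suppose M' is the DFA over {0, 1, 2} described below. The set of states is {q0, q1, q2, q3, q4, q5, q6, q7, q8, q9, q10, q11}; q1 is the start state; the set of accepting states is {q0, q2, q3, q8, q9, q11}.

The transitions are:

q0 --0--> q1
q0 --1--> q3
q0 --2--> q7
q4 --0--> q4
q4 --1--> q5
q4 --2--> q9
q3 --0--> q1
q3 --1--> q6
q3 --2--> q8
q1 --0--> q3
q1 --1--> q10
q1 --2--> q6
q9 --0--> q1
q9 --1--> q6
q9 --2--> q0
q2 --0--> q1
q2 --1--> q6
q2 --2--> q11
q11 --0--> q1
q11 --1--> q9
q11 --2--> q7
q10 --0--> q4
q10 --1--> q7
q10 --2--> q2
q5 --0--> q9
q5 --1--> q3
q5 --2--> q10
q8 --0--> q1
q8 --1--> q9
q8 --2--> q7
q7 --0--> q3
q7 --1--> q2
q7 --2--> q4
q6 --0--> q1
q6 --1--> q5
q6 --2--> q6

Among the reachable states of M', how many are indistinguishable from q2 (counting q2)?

3

P0 = {q0,q2,q3,q8,q9,q11} | {q1,q4,q5,q6,q7,q10}.
Split {q0,q2,q3,q8,q9,q11} by δ(·,1) → {q0,q8,q11} and {q2,q3,q9}.
On input 0, block {q1,q4,q5,q6,q7,q10} splits into {q1,q5,q7} and {q4,q6,q10}.
Refine {q1,q5,q7} on symbol 1: members go to different blocks, giving {q5,q7} and {q1}.
Split {q4,q6,q10} by δ(·,0) → {q4,q10} and {q6}.
Stable partition: {q0,q8,q11} | {q5,q7} | {q2,q3,q9} | {q4,q10} | {q1} | {q6} — 6 equivalence classes.
The equivalence class containing q2 is {q2,q3,q9}, of size 3.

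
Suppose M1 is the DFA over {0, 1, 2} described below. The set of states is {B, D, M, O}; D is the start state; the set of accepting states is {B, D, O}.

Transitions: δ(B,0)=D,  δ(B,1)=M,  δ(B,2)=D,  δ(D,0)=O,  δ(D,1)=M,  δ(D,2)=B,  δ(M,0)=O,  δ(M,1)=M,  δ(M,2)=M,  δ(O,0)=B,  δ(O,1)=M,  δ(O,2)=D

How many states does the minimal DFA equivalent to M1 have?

All states are reachable from the start state.
Start with accepting vs non-accepting: {B,D,O} | {M}.
The partition is now stable with 2 blocks: {B,D,O} | {M}.

2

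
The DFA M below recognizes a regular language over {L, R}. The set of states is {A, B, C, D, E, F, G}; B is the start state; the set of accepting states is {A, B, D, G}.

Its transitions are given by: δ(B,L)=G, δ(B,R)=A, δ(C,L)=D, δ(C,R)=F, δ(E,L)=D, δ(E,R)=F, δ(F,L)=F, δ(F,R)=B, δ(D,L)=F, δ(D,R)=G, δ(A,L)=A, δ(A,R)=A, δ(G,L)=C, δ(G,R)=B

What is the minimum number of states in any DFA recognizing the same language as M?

6

Reachable states from the start: {A,B,C,D,F,G}. Unreachable: {E} — drop them.
Initial partition by acceptance: {A,B,D,G} | {C,F}.
Split {A,B,D,G} by δ(·,L) → {A,B} and {D,G}.
Refine {A,B} on symbol L: members go to different blocks, giving {A} and {B}.
Refine {C,F} on symbol L: members go to different blocks, giving {C} and {F}.
Split {D,G} by δ(·,L) → {D} and {G}.
No further refinement is possible. Final partition (6 blocks): {A} | {C} | {D} | {B} | {F} | {G}.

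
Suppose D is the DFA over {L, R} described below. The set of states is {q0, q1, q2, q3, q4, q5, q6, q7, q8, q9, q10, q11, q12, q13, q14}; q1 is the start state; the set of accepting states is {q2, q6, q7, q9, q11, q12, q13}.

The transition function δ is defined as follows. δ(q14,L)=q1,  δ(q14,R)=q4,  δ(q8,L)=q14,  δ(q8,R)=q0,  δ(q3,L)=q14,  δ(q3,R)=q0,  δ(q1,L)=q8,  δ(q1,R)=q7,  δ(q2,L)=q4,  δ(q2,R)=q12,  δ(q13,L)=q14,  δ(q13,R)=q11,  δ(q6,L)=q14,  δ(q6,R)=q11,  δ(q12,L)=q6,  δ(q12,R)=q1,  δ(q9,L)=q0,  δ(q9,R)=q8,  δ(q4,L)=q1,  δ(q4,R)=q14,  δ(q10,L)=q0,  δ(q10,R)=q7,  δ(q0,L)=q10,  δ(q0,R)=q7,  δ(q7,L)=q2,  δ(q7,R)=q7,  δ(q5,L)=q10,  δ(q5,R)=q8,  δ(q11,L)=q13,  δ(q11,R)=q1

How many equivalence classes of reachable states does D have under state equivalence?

7

Reachable states from the start: {q0,q1,q2,q4,q6,q7,q8,q10,q11,q12,q13,q14}. Unreachable: {q3,q5,q9} — drop them.
P0 = {q2,q6,q7,q11,q12,q13} | {q0,q1,q4,q8,q10,q14}.
Refine {q2,q6,q7,q11,q12,q13} on symbol L: members go to different blocks, giving {q2,q6,q13} and {q7,q11,q12}.
Split {q0,q1,q4,q8,q10,q14} by δ(·,R) → {q0,q1,q10} and {q4,q8,q14}.
On input L, block {q0,q1,q10} splits into {q0,q10} and {q1}.
Refine {q7,q11,q12} on symbol R: members go to different blocks, giving {q11,q12} and {q7}.
Split {q4,q8,q14} by δ(·,L) → {q4,q14} and {q8}.
The partition is now stable with 7 blocks: {q2,q6,q13} | {q0,q10} | {q11,q12} | {q4,q14} | {q1} | {q7} | {q8}.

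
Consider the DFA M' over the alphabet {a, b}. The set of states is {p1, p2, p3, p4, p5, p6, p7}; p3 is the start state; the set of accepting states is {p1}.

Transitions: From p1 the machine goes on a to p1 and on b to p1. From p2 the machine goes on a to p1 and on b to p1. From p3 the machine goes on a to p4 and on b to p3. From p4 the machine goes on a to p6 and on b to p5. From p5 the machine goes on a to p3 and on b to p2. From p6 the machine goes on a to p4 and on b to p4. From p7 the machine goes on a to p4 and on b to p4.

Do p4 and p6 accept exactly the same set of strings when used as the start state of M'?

First remove the unreachable states {p7}; 6 states remain.
Start with accepting vs non-accepting: {p1} | {p2,p3,p4,p5,p6}.
Refine {p2,p3,p4,p5,p6} on symbol a: members go to different blocks, giving {p3,p4,p5,p6} and {p2}.
On input b, block {p3,p4,p5,p6} splits into {p3,p4,p6} and {p5}.
On input b, block {p3,p4,p6} splits into {p3,p6} and {p4}.
Split {p3,p6} by δ(·,b) → {p3} and {p6}.
Stable partition: {p1} | {p3} | {p2} | {p5} | {p4} | {p6} — 6 equivalence classes.
p4 and p6 end up in different blocks, so they are distinguishable. For instance, the string 'bba' is accepted from only p4.

No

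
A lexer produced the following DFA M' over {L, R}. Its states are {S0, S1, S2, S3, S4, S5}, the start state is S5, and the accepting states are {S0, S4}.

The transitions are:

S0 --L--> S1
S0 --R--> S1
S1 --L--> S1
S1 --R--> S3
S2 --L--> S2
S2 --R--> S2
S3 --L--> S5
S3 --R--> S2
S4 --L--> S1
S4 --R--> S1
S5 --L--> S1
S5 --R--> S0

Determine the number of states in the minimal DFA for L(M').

First remove the unreachable states {S4}; 5 states remain.
P0 = {S0} | {S1,S2,S3,S5}.
On input R, block {S1,S2,S3,S5} splits into {S1,S2,S3} and {S5}.
On input L, block {S1,S2,S3} splits into {S1,S2} and {S3}.
Refine {S1,S2} on symbol R: members go to different blocks, giving {S1} and {S2}.
The partition is now stable with 5 blocks: {S0} | {S1} | {S5} | {S3} | {S2}.

5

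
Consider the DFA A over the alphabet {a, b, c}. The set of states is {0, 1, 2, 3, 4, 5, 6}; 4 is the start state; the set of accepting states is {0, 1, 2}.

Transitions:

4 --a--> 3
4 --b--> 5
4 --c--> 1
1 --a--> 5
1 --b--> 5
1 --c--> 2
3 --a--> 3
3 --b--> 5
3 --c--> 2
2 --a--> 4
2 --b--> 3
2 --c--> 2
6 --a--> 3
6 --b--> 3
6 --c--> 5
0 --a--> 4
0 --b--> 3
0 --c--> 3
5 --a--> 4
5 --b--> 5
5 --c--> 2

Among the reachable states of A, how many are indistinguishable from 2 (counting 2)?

Reachable states from the start: {1,2,3,4,5}. Unreachable: {0,6} — drop them.
P0 = {1,2} | {3,4,5}.
The partition is now stable with 2 blocks: {1,2} | {3,4,5}.
The equivalence class containing 2 is {1,2}, of size 2.

2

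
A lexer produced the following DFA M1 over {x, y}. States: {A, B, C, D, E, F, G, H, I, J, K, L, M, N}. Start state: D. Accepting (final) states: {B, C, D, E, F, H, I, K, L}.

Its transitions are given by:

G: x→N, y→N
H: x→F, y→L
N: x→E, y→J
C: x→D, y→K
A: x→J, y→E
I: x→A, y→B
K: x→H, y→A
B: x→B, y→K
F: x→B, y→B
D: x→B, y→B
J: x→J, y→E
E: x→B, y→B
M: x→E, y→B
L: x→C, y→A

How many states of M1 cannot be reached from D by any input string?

4

Starting at D and following transitions, the reachable set is {A, B, C, D, E, F, H, J, K, L}. That leaves G, I, M, N unreachable — 4 in total.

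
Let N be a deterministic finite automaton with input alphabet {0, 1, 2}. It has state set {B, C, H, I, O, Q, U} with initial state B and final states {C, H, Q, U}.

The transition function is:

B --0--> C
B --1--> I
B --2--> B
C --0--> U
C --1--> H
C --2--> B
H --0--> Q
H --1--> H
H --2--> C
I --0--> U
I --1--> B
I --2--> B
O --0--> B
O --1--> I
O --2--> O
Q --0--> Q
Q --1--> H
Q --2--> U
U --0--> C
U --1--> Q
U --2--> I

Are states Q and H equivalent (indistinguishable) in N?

Yes

States {O} cannot be reached from the start state, so discard them.
Start with accepting vs non-accepting: {C,H,Q,U} | {B,I}.
Split {C,H,Q,U} by δ(·,2) → {C,U} and {H,Q}.
No further refinement is possible. Final partition (3 blocks): {C,U} | {B,I} | {H,Q}.
Q and H lie in the same block of the stable partition, so they are equivalent — no string distinguishes them.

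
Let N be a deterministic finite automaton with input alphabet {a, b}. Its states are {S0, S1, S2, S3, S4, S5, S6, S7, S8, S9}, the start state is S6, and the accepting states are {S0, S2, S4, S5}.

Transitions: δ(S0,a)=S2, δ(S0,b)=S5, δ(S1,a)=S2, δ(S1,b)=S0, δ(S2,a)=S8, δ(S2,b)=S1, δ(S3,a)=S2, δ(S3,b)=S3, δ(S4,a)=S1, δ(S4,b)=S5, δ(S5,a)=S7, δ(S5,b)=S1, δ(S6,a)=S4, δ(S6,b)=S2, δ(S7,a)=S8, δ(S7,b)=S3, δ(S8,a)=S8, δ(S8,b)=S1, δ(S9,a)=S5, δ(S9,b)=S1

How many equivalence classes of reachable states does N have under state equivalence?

9

First remove the unreachable states {S9}; 9 states remain.
P0 = {S0,S2,S4,S5} | {S1,S3,S6,S7,S8}.
Refine {S0,S2,S4,S5} on symbol a: members go to different blocks, giving {S2,S4,S5} and {S0}.
On input b, block {S2,S4,S5} splits into {S2,S5} and {S4}.
Refine {S1,S3,S6,S7,S8} on symbol a: members go to different blocks, giving {S1,S3} and {S7,S8} and {S6}.
Refine {S1,S3} on symbol b: members go to different blocks, giving {S1} and {S3}.
Refine {S7,S8} on symbol b: members go to different blocks, giving {S7} and {S8}.
Refine {S2,S5} on symbol a: members go to different blocks, giving {S2} and {S5}.
The partition is now stable with 9 blocks: {S2} | {S1} | {S0} | {S4} | {S7} | {S6} | {S3} | {S8} | {S5}.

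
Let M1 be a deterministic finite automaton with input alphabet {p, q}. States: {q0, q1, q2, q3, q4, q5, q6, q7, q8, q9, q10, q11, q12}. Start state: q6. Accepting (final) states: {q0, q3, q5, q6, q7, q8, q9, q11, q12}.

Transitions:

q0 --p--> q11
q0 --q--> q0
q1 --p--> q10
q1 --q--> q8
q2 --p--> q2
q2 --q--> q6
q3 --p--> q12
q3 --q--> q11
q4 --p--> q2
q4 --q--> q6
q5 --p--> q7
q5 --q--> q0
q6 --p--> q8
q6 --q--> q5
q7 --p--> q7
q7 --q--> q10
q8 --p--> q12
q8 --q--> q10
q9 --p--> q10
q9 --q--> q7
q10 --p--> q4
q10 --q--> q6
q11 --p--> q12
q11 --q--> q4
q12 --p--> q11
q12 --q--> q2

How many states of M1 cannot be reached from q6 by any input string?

BFS from q6 reaches {q0, q2, q4, q5, q6, q7, q8, q10, q11, q12}; the 3 state(s) q1, q3, q9 are never visited.

3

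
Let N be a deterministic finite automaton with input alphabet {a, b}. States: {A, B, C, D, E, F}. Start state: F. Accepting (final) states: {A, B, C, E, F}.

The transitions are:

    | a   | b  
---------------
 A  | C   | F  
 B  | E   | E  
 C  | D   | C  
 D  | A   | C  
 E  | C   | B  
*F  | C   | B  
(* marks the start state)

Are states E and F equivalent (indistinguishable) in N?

Yes

All states are reachable from the start state.
Initial partition by acceptance: {A,B,C,E,F} | {D}.
Split {A,B,C,E,F} by δ(·,a) → {A,B,E,F} and {C}.
On input a, block {A,B,E,F} splits into {A,E,F} and {B}.
On input b, block {A,E,F} splits into {E,F} and {A}.
Stable partition: {E,F} | {D} | {C} | {B} | {A} — 5 equivalence classes.
E and F lie in the same block of the stable partition, so they are equivalent — no string distinguishes them.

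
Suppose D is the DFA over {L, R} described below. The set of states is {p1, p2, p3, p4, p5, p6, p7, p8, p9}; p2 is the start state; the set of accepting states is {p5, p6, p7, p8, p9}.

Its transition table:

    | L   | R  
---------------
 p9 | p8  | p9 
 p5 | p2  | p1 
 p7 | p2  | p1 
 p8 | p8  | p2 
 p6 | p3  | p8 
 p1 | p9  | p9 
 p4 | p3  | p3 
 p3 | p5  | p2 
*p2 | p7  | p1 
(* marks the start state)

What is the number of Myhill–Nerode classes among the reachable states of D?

5

States {p3,p4,p5,p6} cannot be reached from the start state, so discard them.
Start with accepting vs non-accepting: {p7,p8,p9} | {p1,p2}.
Refine {p7,p8,p9} on symbol L: members go to different blocks, giving {p8,p9} and {p7}.
On input R, block {p8,p9} splits into {p8} and {p9}.
Split {p1,p2} by δ(·,L) → {p1} and {p2}.
No further refinement is possible. Final partition (5 blocks): {p8} | {p1} | {p7} | {p9} | {p2}.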